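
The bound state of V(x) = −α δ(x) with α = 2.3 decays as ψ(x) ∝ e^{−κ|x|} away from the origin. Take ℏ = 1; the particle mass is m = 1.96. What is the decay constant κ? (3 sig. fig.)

κ = 4.51

Integrate −(ℏ²/2m)ψ'' − αδ(x)ψ = Eψ from −ε to +ε: the ψ'' term gives ψ'(0⁺) − ψ'(0⁻) and the δ term gives −(2mα/ℏ²)ψ(0).
With ψ ∝ e^{−κ|x|} this yields −2κ = −2mα/ℏ², so κ = mα/ℏ² = 4.508.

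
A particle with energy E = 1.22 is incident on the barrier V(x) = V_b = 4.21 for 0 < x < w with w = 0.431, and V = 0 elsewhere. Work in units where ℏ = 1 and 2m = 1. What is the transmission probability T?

Since E < V_b the interior solution is evanescent with decay constant κ = √(2m(V_b − E))/ℏ = 1.729.
κw = 0.7453, sinh(κw) = 0.8162.
Matching ψ, ψ′ at both faces gives T = [1 + V_b² sinh²(κw) / (4E(V_b − E))]⁻¹ = 1/1.809 = 0.553.

T = 0.553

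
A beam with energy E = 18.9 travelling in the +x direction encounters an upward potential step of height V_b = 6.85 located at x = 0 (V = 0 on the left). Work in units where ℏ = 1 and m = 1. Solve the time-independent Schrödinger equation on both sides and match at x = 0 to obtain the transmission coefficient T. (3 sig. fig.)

T = 0.987

On each side the TISE gives plane waves with k = √(2m(E − V))/ℏ: k₁ = √(2·1·18.9) = 6.148, k₂ = √(2·1·12.05) = 4.909.
Matching ψ and ψ′ at x = 0 gives r = (k₁ − k₂)/(k₁ + k₂), so R = r² = 0.01256 and T = 1 − R = 0.9874.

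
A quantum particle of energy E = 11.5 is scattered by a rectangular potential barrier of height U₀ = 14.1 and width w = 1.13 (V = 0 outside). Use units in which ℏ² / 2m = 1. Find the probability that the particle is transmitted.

E < U₀: inside the barrier ψ ∝ e^{±κx} with κ = √(2m(U₀ − E))/ℏ = 1.612.
κw = 1.822, sinh(κw) = 3.011.
The exact tunnelling result is T⁻¹ = 1 + U₀² sinh²(κw) / [4E(U₀ − E)] = 16.08, so T = 0.0622.

T = 0.0622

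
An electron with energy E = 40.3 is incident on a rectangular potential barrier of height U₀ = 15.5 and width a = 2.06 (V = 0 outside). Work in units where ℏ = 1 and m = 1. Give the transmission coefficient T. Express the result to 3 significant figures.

T = 0.950

Above the barrier the interior wavenumber is k₂ = √(2m(E − U₀))/ℏ = 7.043, giving phase k₂a = 14.51.
T = [1 + U₀² sin²(k₂a) / (4E(E − U₀))]⁻¹ = 1/1.052 = 0.950.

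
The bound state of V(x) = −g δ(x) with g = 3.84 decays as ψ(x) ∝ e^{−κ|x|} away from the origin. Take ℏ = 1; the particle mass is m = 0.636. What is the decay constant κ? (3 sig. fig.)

Integrating the TISE across x = 0 gives the cusp condition ψ'(0⁺) − ψ'(0⁻) = −(2mg/ℏ²)ψ(0).
With ψ ∝ e^{−κ|x|} this yields −2κ = −2mg/ℏ², so κ = mg/ℏ² = 2.442.

κ = 2.44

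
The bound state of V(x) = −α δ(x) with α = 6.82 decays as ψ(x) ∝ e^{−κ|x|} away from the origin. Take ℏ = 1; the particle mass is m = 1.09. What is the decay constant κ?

Integrate −(ℏ²/2m)ψ'' − αδ(x)ψ = Eψ from −ε to +ε: the ψ'' term gives ψ'(0⁺) − ψ'(0⁻) and the δ term gives −(2mα/ℏ²)ψ(0).
With ψ ∝ e^{−κ|x|} this yields −2κ = −2mα/ℏ², so κ = mα/ℏ² = 7.434.

κ = 7.43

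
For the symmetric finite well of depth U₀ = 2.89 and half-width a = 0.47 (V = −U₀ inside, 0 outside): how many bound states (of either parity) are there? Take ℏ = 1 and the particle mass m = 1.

The dimensionless depth is z₀ = a√(2mU₀)/ℏ = 0.47 × √(5.780) = 1.130.
The even/odd transcendental equations gain one root per π/2 in z₀, giving N = 1 + ⌊2z₀/π⌋ = 1 + ⌊0.7194⌋ = 1.

N = 1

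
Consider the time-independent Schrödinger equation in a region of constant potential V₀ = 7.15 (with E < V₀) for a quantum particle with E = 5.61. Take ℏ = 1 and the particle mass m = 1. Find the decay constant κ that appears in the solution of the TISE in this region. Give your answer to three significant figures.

Since E < V₀ the TISE in this region is ψ'' = κ²ψ with κ = √(2m(V₀ − E))/ℏ.
κ = √(2 × 1 × 1.54) = 1.755.

κ = 1.75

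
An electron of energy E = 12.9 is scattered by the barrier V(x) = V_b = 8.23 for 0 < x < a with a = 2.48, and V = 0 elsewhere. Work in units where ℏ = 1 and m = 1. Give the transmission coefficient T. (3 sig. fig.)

E > V_b: inside the barrier k₂ = √(2m(E − V_b))/ℏ = 3.056, k₂a = 7.579.
Matching at both interfaces gives T⁻¹ = 1 + V_b² sin²(k₂a) / [4E(E − V_b)] = 1.260, hence T = 0.793.

T = 0.793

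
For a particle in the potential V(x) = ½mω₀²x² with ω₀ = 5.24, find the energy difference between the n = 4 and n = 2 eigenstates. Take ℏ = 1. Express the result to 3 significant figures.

ΔE = 10.5

E_n = ℏω₀(n + ½), so ΔE = (4 − 2) ℏω₀ = 2 × 5.24 = 10.48.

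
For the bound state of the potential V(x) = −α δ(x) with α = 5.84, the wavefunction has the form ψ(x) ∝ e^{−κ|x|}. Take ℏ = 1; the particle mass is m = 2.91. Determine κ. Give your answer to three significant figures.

Integrating the TISE across x = 0 gives the cusp condition ψ'(0⁺) − ψ'(0⁻) = −(2mα/ℏ²)ψ(0).
With ψ ∝ e^{−κ|x|} this yields −2κ = −2mα/ℏ², so κ = mα/ℏ² = 16.99.

κ = 17.0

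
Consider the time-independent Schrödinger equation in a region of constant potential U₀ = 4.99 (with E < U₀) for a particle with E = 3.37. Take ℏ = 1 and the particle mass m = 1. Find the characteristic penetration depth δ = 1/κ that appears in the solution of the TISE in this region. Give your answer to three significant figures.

Since E < U₀ the TISE in this region is ψ'' = κ²ψ with κ = √(2m(U₀ − E))/ℏ.
κ = √(2 × 1 × 1.62) = 1.800. The penetration depth is δ = 1/κ = 0.556.

δ = 0.556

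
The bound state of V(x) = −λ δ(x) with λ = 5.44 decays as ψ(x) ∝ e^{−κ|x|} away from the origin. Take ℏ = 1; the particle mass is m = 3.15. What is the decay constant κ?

Integrate −(ℏ²/2m)ψ'' − λδ(x)ψ = Eψ from −ε to +ε: the ψ'' term gives ψ'(0⁺) − ψ'(0⁻) and the δ term gives −(2mλ/ℏ²)ψ(0).
With ψ ∝ e^{−κ|x|} this yields −2κ = −2mλ/ℏ², so κ = mλ/ℏ² = 17.14.

κ = 17.1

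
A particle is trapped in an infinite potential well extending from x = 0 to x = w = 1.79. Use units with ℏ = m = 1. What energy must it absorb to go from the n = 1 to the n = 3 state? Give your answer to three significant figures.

ΔE = 12.3

E_n = n²π²ℏ²/(2mw²), so ΔE = (3² − 1²) π²ℏ²/(2mw²).
ΔE = 8 × π² / (2 × 1 × 1.79²) = 12.32.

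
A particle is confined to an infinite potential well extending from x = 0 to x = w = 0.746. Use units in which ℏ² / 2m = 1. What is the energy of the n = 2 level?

E = 70.9

Requiring ψ(0) = ψ(w) = 0 quantises k = nπ/w, hence E_n = ℏ²k²/2m = n²π²ℏ²/(2mw²).
E_2 = 2² × π² / (2 × 0.5 × 0.746²) = 70.94.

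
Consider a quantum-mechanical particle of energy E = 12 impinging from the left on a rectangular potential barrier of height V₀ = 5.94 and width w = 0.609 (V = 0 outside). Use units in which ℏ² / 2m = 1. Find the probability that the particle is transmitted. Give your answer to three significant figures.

Above the barrier the interior wavenumber is k₂ = √(2m(E − V₀))/ℏ = 2.462, giving phase k₂w = 1.499.
Matching at both interfaces gives T⁻¹ = 1 + V₀² sin²(k₂w) / [4E(E − V₀)] = 1.121, hence T = 0.892.

T = 0.892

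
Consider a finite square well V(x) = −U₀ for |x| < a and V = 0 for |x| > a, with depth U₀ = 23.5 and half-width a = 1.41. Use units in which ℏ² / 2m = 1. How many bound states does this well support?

N = 5

Define the well-strength parameter z₀ = (a/ℏ)√(2mU₀) = 1.41 × √(2·0.5·23.5) = 6.835.
The even/odd transcendental equations gain one root per π/2 in z₀, giving N = 1 + ⌊2z₀/π⌋ = 1 + ⌊4.351⌋ = 5.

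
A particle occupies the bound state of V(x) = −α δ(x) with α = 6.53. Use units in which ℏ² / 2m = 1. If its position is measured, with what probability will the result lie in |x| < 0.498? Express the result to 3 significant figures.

P = 0.961

The normalised bound state is ψ = √κ e^{−κ|x|} with κ = mα/ℏ² = 3.265.
P(|x| < d) = ∫_{−d}^{d} κ e^{−2κ|x|} dx = 1 − e^{−2κd} = 1 − e^{−3.252} = 0.9613.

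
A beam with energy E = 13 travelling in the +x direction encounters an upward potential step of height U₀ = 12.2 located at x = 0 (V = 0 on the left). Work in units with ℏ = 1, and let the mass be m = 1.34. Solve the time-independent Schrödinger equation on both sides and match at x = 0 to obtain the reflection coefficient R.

R = 0.363

On each side the TISE gives plane waves with k = √(2m(E − V))/ℏ: k₁ = √(2·1.34·13) = 5.903, k₂ = √(2·1.34·0.8) = 1.464.
Continuity of ψ and ψ′ at the step yields the reflection amplitude r = (k₁ − k₂)/(k₁ + k₂) = 0.6025; thus R = |r|² = 0.3630, T = 0.6370.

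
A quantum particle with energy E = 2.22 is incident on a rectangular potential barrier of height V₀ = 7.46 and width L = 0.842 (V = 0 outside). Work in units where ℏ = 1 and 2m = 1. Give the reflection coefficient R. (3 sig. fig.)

Since E < V₀ the interior solution is evanescent with decay constant κ = √(2m(V₀ − E))/ℏ = 2.289.
κL = 1.927, sinh(κL) = 3.363.
The exact tunnelling result is T⁻¹ = 1 + V₀² sinh²(κL) / [4E(V₀ − E)] = 14.53, so T = 0.0688.
R = 1 − T = 0.931.

R = 0.931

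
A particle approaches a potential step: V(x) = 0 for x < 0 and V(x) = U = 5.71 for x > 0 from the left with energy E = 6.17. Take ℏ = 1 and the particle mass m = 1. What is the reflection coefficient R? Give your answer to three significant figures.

R = 0.326

On each side the TISE gives plane waves with k = √(2m(E − V))/ℏ: k₁ = √(2·1·6.17) = 3.513, k₂ = √(2·1·0.46) = 0.9592.
Matching ψ and ψ′ at x = 0 gives r = (k₁ − k₂)/(k₁ + k₂), so R = r² = 0.3261 and T = 1 − R = 0.6739.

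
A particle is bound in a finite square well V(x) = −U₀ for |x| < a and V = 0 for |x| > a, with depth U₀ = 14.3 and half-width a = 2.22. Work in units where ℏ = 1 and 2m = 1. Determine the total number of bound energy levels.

N = 6

Define the well-strength parameter z₀ = (a/ℏ)√(2mU₀) = 2.22 × √(2·0.5·14.3) = 8.395.
A new bound state (alternating even/odd) appears each time z₀ passes a multiple of π/2, so N = ⌊2z₀/π⌋ + 1 = ⌊5.344⌋ + 1 = 6.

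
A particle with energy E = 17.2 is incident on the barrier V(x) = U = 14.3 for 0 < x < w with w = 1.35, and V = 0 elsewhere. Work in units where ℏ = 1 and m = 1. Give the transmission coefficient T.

T = 0.988

E > U: inside the barrier k₂ = √(2m(E − U))/ℏ = 2.408, k₂w = 3.251.
Matching at both interfaces gives T⁻¹ = 1 + U² sin²(k₂w) / [4E(E − U)] = 1.012, hence T = 0.988.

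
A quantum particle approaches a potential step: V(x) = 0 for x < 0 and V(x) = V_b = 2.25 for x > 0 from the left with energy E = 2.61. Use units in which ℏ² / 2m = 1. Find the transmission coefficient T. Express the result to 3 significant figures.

T = 0.790

On each side the TISE gives plane waves with k = √(2m(E − V))/ℏ: k₁ = √(2·½·2.61) = 1.616, k₂ = √(2·½·0.36) = 0.6000.
Matching ψ and ψ′ at x = 0 gives r = (k₁ − k₂)/(k₁ + k₂), so R = r² = 0.2101 and T = 1 − R = 0.7899.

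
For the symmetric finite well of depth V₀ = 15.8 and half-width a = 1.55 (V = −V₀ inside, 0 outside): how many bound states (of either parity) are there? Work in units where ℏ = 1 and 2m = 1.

Define the well-strength parameter z₀ = (a/ℏ)√(2mV₀) = 1.55 × √(2·0.5·15.8) = 6.161.
The even/odd transcendental equations gain one root per π/2 in z₀, giving N = 1 + ⌊2z₀/π⌋ = 1 + ⌊3.922⌋ = 4.

N = 4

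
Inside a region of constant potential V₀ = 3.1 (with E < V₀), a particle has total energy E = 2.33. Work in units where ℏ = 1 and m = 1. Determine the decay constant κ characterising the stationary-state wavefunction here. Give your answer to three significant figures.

Since E < V₀ the TISE in this region is ψ'' = κ²ψ with κ = √(2m(V₀ − E))/ℏ.
κ = √(2 × 1 × 0.77) = 1.241.

κ = 1.24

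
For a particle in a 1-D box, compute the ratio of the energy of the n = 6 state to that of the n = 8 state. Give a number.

Since E_n ∝ n², the ratio is (6/8)² = 0.5625.

0.5625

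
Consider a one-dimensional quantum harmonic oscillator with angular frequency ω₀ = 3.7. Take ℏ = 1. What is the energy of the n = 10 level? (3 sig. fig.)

E = 38.9

Using E_n = (n + ½)ℏω₀: E_10 = 10.5 × 3.7 = 38.85.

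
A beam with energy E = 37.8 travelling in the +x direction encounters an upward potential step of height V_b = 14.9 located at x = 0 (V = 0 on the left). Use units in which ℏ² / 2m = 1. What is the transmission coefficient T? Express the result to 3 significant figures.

The wavenumbers are k₁ = √(2mE)/ℏ = 6.148 on the left and k₂ = √(2m(E − V_b))/ℏ = 4.785 on the right.
Matching ψ and ψ′ at x = 0 gives r = (k₁ − k₂)/(k₁ + k₂), so R = r² = 0.01554 and T = 1 − R = 0.9845.

T = 0.984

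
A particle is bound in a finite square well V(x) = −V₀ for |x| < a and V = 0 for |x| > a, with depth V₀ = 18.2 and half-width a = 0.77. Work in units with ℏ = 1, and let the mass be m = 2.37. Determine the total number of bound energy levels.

The dimensionless depth is z₀ = a√(2mV₀)/ℏ = 0.77 × √(86.27) = 7.152.
A new bound state (alternating even/odd) appears each time z₀ passes a multiple of π/2, so N = ⌊2z₀/π⌋ + 1 = ⌊4.553⌋ + 1 = 5.

N = 5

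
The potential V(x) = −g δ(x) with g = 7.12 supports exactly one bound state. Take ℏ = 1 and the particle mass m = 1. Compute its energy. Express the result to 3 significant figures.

E = -25.3

For x ≠ 0 the bound state is ψ ∝ e^{−κ|x|}; integrating the TISE across the delta gives the cusp condition 2κ = 2mg/ℏ², so κ = 7.120.
Then E = −ℏ²κ²/(2m) = −mg²/(2ℏ²) = -25.35.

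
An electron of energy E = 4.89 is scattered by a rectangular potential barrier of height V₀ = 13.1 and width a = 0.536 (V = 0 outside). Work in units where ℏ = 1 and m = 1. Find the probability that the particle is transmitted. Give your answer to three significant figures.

Since E < V₀ the interior solution is evanescent with decay constant κ = √(2m(V₀ − E))/ℏ = 4.052.
κa = 2.172, sinh(κa) = 4.331.
Matching ψ, ψ′ at both faces gives T = [1 + V₀² sinh²(κa) / (4E(V₀ − E))]⁻¹ = 1/21.04 = 0.0475.

T = 0.0475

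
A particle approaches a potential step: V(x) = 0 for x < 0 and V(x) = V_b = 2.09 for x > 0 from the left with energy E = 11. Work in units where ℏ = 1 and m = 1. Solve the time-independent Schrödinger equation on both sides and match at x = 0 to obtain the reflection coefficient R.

On each side the TISE gives plane waves with k = √(2m(E − V))/ℏ: k₁ = √(2·1·11) = 4.690, k₂ = √(2·1·8.91) = 4.221.
Continuity of ψ and ψ′ at the step yields the reflection amplitude r = (k₁ − k₂)/(k₁ + k₂) = 0.05263; thus R = |r|² = 0.002770, T = 0.9972.

R = 0.00277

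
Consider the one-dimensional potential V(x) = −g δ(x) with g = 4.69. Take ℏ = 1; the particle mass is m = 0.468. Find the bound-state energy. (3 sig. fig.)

E = -5.15

The bound state is ψ(x) = √κ e^{−κ|x|}. The derivative jump ψ'(0⁺) − ψ'(0⁻) = −(2mg/ℏ²)ψ(0) fixes κ = mg/ℏ² = 2.195.
Then E = −ℏ²κ²/(2m) = −mg²/(2ℏ²) = -5.147.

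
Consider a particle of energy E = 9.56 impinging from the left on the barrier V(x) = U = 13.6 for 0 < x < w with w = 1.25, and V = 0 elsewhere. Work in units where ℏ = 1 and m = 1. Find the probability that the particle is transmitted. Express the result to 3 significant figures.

T = 0.00274

E < U: inside the barrier ψ ∝ e^{±κx} with κ = √(2m(U − E))/ℏ = 2.843.
κw = 3.553, sinh(κw) = 17.45.
The exact tunnelling result is T⁻¹ = 1 + U² sinh²(κw) / [4E(U − E)] = 365.5, so T = 0.00274.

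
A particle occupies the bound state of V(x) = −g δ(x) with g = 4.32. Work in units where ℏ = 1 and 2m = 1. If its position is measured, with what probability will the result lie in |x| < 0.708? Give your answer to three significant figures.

The normalised bound state is ψ = √κ e^{−κ|x|} with κ = mg/ℏ² = 2.160.
P(|x| < d) = ∫_{−d}^{d} κ e^{−2κ|x|} dx = 1 − e^{−2κd} = 1 − e^{−3.059} = 0.9530.

P = 0.953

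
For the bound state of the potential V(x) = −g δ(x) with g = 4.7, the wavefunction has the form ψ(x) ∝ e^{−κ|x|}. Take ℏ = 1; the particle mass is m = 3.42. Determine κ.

Integrate −(ℏ²/2m)ψ'' − gδ(x)ψ = Eψ from −ε to +ε: the ψ'' term gives ψ'(0⁺) − ψ'(0⁻) and the δ term gives −(2mg/ℏ²)ψ(0).
With ψ ∝ e^{−κ|x|} this yields −2κ = −2mg/ℏ², so κ = mg/ℏ² = 16.07.

κ = 16.1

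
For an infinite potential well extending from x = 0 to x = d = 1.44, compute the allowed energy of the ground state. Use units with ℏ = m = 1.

Requiring ψ(0) = ψ(d) = 0 quantises k = nπ/d, hence E_n = ℏ²k²/2m = n²π²ℏ²/(2md²).
E_1 = 1² × π² / (2 × 1 × 1.44²) = 2.380.

E = 2.38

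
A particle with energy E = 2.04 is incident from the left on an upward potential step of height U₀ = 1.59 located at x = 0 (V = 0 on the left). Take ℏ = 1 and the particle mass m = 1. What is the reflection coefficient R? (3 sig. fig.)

R = 0.130

On each side the TISE gives plane waves with k = √(2m(E − V))/ℏ: k₁ = √(2·1·2.04) = 2.020, k₂ = √(2·1·0.45) = 0.9487.
Matching ψ and ψ′ at x = 0 gives r = (k₁ − k₂)/(k₁ + k₂), so R = r² = 0.1302 and T = 1 − R = 0.8698.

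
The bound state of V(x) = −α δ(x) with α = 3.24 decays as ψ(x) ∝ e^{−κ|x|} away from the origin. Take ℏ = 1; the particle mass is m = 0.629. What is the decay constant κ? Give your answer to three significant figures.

κ = 2.04

Integrating the TISE across x = 0 gives the cusp condition ψ'(0⁺) − ψ'(0⁻) = −(2mα/ℏ²)ψ(0).
With ψ ∝ e^{−κ|x|} this yields −2κ = −2mα/ℏ², so κ = mα/ℏ² = 2.038.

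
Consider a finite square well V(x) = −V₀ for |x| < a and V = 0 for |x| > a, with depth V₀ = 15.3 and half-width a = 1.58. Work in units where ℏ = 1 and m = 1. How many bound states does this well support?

N = 6

The dimensionless depth is z₀ = a√(2mV₀)/ℏ = 1.58 × √(30.60) = 8.740.
The even/odd transcendental equations gain one root per π/2 in z₀, giving N = 1 + ⌊2z₀/π⌋ = 1 + ⌊5.564⌋ = 6.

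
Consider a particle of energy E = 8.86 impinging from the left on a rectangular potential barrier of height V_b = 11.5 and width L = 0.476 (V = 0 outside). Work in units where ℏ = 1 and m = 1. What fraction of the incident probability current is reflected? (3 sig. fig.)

R = 0.713

E < V_b: inside the barrier ψ ∝ e^{±κx} with κ = √(2m(V_b − E))/ℏ = 2.298.
κL = 1.094, sinh(κL) = 1.325.
Matching ψ, ψ′ at both faces gives T = [1 + V_b² sinh²(κL) / (4E(V_b − E))]⁻¹ = 1/3.483 = 0.287.
R = 1 − T = 0.713.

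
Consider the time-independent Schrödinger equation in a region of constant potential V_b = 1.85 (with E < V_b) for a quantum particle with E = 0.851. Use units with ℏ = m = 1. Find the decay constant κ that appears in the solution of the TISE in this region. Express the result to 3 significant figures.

κ = 1.41

Since E < V_b the TISE in this region is ψ'' = κ²ψ with κ = √(2m(V_b − E))/ℏ.
κ = √(2 × 1 × 0.999) = 1.414.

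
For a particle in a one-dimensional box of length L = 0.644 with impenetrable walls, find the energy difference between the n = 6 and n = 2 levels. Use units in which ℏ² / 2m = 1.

E_n = n²π²ℏ²/(2mL²), so ΔE = (6² − 2²) π²ℏ²/(2mL²).
ΔE = 32 × π² / (2 × 0.5 × 0.644²) = 761.5.

ΔE = 762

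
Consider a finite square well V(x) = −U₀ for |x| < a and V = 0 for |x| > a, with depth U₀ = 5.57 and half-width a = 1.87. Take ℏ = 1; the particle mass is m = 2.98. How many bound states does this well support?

N = 7

Define the well-strength parameter z₀ = (a/ℏ)√(2mU₀) = 1.87 × √(2·2.98·5.57) = 10.77.
The even/odd transcendental equations gain one root per π/2 in z₀, giving N = 1 + ⌊2z₀/π⌋ = 1 + ⌊6.859⌋ = 7.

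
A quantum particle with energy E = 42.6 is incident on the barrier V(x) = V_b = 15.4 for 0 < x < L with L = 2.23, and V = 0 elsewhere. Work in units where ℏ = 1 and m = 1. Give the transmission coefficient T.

Above the barrier the interior wavenumber is k₂ = √(2m(E − V_b))/ℏ = 7.376, giving phase k₂L = 16.45.
Matching at both interfaces gives T⁻¹ = 1 + V_b² sin²(k₂L) / [4E(E − V_b)] = 1.023, hence T = 0.977.

T = 0.977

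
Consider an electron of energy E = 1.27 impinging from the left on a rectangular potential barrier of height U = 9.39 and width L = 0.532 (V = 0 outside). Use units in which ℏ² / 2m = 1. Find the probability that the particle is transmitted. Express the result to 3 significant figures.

Since E < U the interior solution is evanescent with decay constant κ = √(2m(U − E))/ℏ = 2.850.
κL = 1.516, sinh(κL) = 2.167.
Matching ψ, ψ′ at both faces gives T = [1 + U² sinh²(κL) / (4E(U − E))]⁻¹ = 1/11.04 = 0.0906.

T = 0.0906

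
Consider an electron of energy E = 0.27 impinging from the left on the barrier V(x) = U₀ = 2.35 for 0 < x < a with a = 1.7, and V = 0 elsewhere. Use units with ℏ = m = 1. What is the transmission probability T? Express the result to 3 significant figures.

E < U₀: inside the barrier ψ ∝ e^{±κx} with κ = √(2m(U₀ − E))/ℏ = 2.040.
κa = 3.467, sinh(κa) = 16.01.
The exact tunnelling result is T⁻¹ = 1 + U₀² sinh²(κa) / [4E(U₀ − E)] = 631.1, so T = 0.00158.

T = 0.00158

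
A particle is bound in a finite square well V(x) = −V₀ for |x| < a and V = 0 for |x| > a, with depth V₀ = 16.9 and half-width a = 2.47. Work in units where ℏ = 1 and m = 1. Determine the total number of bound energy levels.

N = 10

Define the well-strength parameter z₀ = (a/ℏ)√(2mV₀) = 2.47 × √(2·1·16.9) = 14.36.
A new bound state (alternating even/odd) appears each time z₀ passes a multiple of π/2, so N = ⌊2z₀/π⌋ + 1 = ⌊9.142⌋ + 1 = 10.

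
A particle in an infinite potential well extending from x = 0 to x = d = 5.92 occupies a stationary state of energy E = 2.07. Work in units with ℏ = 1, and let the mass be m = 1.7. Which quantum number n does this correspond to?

n = 5

For an infinite well E_n = n²π²ℏ²/(2md²), so n = (d/πℏ)√(2mE).
n = (5.92/π) × √(2 × 1.7 × 2.07) = 4.999 → n = 5.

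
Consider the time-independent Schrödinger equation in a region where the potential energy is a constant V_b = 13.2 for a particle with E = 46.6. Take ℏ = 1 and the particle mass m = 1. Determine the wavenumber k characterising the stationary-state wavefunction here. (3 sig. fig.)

k = 8.17

With E > V_b the solution is oscillatory, ψ ∝ e^{±ikx} with k = √(2m(E − V_b))/ℏ.
k = √(2 × 1 × 33.4) = 8.173.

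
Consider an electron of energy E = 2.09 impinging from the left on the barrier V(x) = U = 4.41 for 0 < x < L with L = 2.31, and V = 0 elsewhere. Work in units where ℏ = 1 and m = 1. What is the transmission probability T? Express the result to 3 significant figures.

T = 0.000190

Since E < U the interior solution is evanescent with decay constant κ = √(2m(U − E))/ℏ = 2.154.
κL = 4.976, sinh(κL) = 72.44.
Matching ψ, ψ′ at both faces gives T = [1 + U² sinh²(κL) / (4E(U − E))]⁻¹ = 1/5262 = 0.000190.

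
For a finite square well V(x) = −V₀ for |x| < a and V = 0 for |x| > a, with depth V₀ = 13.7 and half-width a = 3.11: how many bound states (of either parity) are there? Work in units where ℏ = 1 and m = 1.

N = 11

The dimensionless depth is z₀ = a√(2mV₀)/ℏ = 3.11 × √(27.40) = 16.28.
The even/odd transcendental equations gain one root per π/2 in z₀, giving N = 1 + ⌊2z₀/π⌋ = 1 + ⌊10.36⌋ = 11.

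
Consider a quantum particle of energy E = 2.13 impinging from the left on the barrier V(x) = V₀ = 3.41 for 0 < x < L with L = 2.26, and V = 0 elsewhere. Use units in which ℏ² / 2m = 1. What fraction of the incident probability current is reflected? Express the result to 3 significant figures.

Since E < V₀ the interior solution is evanescent with decay constant κ = √(2m(V₀ − E))/ℏ = 1.131.
κL = 2.557, sinh(κL) = 6.409.
The exact tunnelling result is T⁻¹ = 1 + V₀² sinh²(κL) / [4E(V₀ − E)] = 44.80, so T = 0.0223.
R = 1 − T = 0.978.

R = 0.978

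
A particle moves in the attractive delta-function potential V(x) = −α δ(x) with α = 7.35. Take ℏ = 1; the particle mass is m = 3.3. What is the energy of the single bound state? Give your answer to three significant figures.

The bound state is ψ(x) = √κ e^{−κ|x|}. The derivative jump ψ'(0⁺) − ψ'(0⁻) = −(2mα/ℏ²)ψ(0) fixes κ = mα/ℏ² = 24.26.
Then E = −ℏ²κ²/(2m) = −mα²/(2ℏ²) = -89.14.

E = -89.1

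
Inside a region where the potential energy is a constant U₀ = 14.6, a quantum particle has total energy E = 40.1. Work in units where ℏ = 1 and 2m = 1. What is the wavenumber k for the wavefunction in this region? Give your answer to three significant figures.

k = 5.05

With E > U₀ the solution is oscillatory, ψ ∝ e^{±ikx} with k = √(2m(E − U₀))/ℏ.
k = √(2 × 0.5 × 25.5) = 5.050.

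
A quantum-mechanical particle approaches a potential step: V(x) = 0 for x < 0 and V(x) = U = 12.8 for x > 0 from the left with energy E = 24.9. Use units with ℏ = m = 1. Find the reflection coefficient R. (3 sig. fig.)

On each side the TISE gives plane waves with k = √(2m(E − V))/ℏ: k₁ = √(2·1·24.9) = 7.057, k₂ = √(2·1·12.1) = 4.919.
Matching ψ and ψ′ at x = 0 gives r = (k₁ − k₂)/(k₁ + k₂), so R = r² = 0.03186 and T = 1 − R = 0.9681.

R = 0.0319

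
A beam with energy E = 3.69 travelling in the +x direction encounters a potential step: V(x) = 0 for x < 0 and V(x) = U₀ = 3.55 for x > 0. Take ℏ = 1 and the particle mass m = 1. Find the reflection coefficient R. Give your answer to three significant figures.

The wavenumbers are k₁ = √(2mE)/ℏ = 2.717 on the left and k₂ = √(2m(E − U₀))/ℏ = 0.5292 on the right.
Continuity of ψ and ψ′ at the step yields the reflection amplitude r = (k₁ − k₂)/(k₁ + k₂) = 0.6739; thus R = |r|² = 0.4542, T = 0.5458.

R = 0.454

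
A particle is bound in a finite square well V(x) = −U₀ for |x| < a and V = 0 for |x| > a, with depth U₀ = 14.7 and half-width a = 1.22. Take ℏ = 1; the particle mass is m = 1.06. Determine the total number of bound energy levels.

The dimensionless depth is z₀ = a√(2mU₀)/ℏ = 1.22 × √(31.16) = 6.811.
A new bound state (alternating even/odd) appears each time z₀ passes a multiple of π/2, so N = ⌊2z₀/π⌋ + 1 = ⌊4.336⌋ + 1 = 5.

N = 5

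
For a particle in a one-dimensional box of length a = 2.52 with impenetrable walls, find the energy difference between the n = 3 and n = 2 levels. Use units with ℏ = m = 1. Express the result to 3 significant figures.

ΔE = 3.89

E_n = n²π²ℏ²/(2ma²), so ΔE = (3² − 2²) π²ℏ²/(2ma²).
ΔE = 5 × π² / (2 × 1 × 2.52²) = 3.885.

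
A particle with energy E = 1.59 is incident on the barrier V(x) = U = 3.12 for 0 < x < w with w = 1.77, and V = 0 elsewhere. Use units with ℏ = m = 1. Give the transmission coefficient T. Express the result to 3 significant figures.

T = 0.00814

E < U: inside the barrier ψ ∝ e^{±κx} with κ = √(2m(U − E))/ℏ = 1.749.
κw = 3.096, sinh(κw) = 11.03.
Matching ψ, ψ′ at both faces gives T = [1 + U² sinh²(κw) / (4E(U − E))]⁻¹ = 1/122.8 = 0.00814.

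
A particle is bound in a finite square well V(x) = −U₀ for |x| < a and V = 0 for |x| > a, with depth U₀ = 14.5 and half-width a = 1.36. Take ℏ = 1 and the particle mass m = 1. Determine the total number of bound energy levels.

The dimensionless depth is z₀ = a√(2mU₀)/ℏ = 1.36 × √(29.00) = 7.324.
The even/odd transcendental equations gain one root per π/2 in z₀, giving N = 1 + ⌊2z₀/π⌋ = 1 + ⌊4.662⌋ = 5.

N = 5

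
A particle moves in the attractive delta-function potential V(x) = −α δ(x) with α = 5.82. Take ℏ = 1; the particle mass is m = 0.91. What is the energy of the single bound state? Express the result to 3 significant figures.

For x ≠ 0 the bound state is ψ ∝ e^{−κ|x|}; integrating the TISE across the delta gives the cusp condition 2κ = 2mα/ℏ², so κ = 5.296.
Then E = −ℏ²κ²/(2m) = −mα²/(2ℏ²) = -15.41.

E = -15.4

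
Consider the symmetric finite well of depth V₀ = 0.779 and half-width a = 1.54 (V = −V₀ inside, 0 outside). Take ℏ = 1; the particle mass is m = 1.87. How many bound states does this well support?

N = 2

The dimensionless depth is z₀ = a√(2mV₀)/ℏ = 1.54 × √(2.913) = 2.629.
The even/odd transcendental equations gain one root per π/2 in z₀, giving N = 1 + ⌊2z₀/π⌋ = 1 + ⌊1.673⌋ = 2.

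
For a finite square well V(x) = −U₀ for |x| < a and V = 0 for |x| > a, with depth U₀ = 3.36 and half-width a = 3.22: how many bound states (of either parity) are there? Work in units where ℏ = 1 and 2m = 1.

N = 4

Define the well-strength parameter z₀ = (a/ℏ)√(2mU₀) = 3.22 × √(2·0.5·3.36) = 5.902.
The even/odd transcendental equations gain one root per π/2 in z₀, giving N = 1 + ⌊2z₀/π⌋ = 1 + ⌊3.758⌋ = 4.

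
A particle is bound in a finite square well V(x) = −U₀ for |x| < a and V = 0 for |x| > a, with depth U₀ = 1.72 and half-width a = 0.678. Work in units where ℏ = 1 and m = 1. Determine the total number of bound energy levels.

N = 1

Define the well-strength parameter z₀ = (a/ℏ)√(2mU₀) = 0.678 × √(2·1·1.72) = 1.258.
The even/odd transcendental equations gain one root per π/2 in z₀, giving N = 1 + ⌊2z₀/π⌋ = 1 + ⌊0.8006⌋ = 1.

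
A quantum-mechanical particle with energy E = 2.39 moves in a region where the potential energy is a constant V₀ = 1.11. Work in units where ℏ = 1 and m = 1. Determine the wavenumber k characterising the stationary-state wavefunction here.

With E > V₀ the solution is oscillatory, ψ ∝ e^{±ikx} with k = √(2m(E − V₀))/ℏ.
k = √(2 × 1 × 1.28) = 1.600.

k = 1.60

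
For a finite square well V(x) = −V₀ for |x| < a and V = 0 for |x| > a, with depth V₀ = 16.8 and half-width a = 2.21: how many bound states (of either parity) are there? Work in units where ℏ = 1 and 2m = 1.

N = 6

Define the well-strength parameter z₀ = (a/ℏ)√(2mV₀) = 2.21 × √(2·0.5·16.8) = 9.058.
A new bound state (alternating even/odd) appears each time z₀ passes a multiple of π/2, so N = ⌊2z₀/π⌋ + 1 = ⌊5.767⌋ + 1 = 6.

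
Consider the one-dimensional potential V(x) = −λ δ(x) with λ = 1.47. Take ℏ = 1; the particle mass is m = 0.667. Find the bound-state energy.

E = -0.721

The bound state is ψ(x) = √κ e^{−κ|x|}. The derivative jump ψ'(0⁺) − ψ'(0⁻) = −(2mλ/ℏ²)ψ(0) fixes κ = mλ/ℏ² = 0.9805.
Then E = −ℏ²κ²/(2m) = −mλ²/(2ℏ²) = -0.7207.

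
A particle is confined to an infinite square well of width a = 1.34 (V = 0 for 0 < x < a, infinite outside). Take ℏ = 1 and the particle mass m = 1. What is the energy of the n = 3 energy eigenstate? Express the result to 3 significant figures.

Requiring ψ(0) = ψ(a) = 0 quantises k = nπ/a, hence E_n = ℏ²k²/2m = n²π²ℏ²/(2ma²).
E_3 = 3² × π² / (2 × 1 × 1.34²) = 24.73.

E = 24.7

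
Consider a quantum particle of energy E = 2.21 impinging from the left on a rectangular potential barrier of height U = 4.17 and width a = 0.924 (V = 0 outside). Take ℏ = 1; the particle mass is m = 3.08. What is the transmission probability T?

Since E < U the interior solution is evanescent with decay constant κ = √(2m(U − E))/ℏ = 3.475.
κa = 3.211, sinh(κa) = 12.38.
The exact tunnelling result is T⁻¹ = 1 + U² sinh²(κa) / [4E(U − E)] = 154.7, so T = 0.00646.

T = 0.00646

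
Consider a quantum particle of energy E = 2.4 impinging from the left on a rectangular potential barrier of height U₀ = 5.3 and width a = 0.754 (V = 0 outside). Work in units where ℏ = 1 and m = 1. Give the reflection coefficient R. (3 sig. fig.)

Since E < U₀ the interior solution is evanescent with decay constant κ = √(2m(U₀ − E))/ℏ = 2.408.
κa = 1.816, sinh(κa) = 2.992.
Matching ψ, ψ′ at both faces gives T = [1 + U₀² sinh²(κa) / (4E(U₀ − E))]⁻¹ = 1/10.03 = 0.0997.
R = 1 − T = 0.900.

R = 0.900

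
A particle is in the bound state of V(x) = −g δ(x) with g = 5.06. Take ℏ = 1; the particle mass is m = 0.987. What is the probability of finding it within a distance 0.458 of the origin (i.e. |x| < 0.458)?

P = 0.990

The normalised bound state is ψ = √κ e^{−κ|x|} with κ = mg/ℏ² = 4.994.
P(|x| < d) = ∫_{−d}^{d} κ e^{−2κ|x|} dx = 1 − e^{−2κd} = 1 − e^{−4.575} = 0.9897.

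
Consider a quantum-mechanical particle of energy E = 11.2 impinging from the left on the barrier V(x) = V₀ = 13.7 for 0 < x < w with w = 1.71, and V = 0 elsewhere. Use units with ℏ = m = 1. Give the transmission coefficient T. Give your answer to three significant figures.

T = 0.00114

E < V₀: inside the barrier ψ ∝ e^{±κx} with κ = √(2m(V₀ − E))/ℏ = 2.236.
κw = 3.824, sinh(κw) = 22.88.
Matching ψ, ψ′ at both faces gives T = [1 + V₀² sinh²(κw) / (4E(V₀ − E))]⁻¹ = 1/877.9 = 0.00114.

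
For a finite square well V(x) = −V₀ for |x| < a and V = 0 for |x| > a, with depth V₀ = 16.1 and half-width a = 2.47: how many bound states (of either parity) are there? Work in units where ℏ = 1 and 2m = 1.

N = 7

The dimensionless depth is z₀ = a√(2mV₀)/ℏ = 2.47 × √(16.10) = 9.911.
A new bound state (alternating even/odd) appears each time z₀ passes a multiple of π/2, so N = ⌊2z₀/π⌋ + 1 = ⌊6.309⌋ + 1 = 7.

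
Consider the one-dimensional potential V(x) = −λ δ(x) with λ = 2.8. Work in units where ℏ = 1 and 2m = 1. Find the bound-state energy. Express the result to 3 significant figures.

E = -1.96

The bound state is ψ(x) = √κ e^{−κ|x|}. The derivative jump ψ'(0⁺) − ψ'(0⁻) = −(2mλ/ℏ²)ψ(0) fixes κ = mλ/ℏ² = 1.400.
Then E = −ℏ²κ²/(2m) = −mλ²/(2ℏ²) = -1.960.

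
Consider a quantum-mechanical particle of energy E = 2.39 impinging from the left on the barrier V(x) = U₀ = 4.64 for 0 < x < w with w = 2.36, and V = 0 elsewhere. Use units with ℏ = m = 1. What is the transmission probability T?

T = 0.000179

E < U₀: inside the barrier ψ ∝ e^{±κx} with κ = √(2m(U₀ − E))/ℏ = 2.121.
κw = 5.006, sinh(κw) = 74.67.
The exact tunnelling result is T⁻¹ = 1 + U₀² sinh²(κw) / [4E(U₀ − E)] = 5582, so T = 0.000179.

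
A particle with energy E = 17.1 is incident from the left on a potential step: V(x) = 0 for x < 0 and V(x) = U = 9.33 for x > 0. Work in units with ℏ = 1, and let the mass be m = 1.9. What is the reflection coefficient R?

The wavenumbers are k₁ = √(2mE)/ℏ = 8.061 on the left and k₂ = √(2m(E − U))/ℏ = 5.434 on the right.
Matching ψ and ψ′ at x = 0 gives r = (k₁ − k₂)/(k₁ + k₂), so R = r² = 0.03790 and T = 1 − R = 0.9621.

R = 0.0379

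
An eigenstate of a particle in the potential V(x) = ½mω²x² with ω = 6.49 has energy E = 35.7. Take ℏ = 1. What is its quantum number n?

n = 5

E_n = ℏω(n + ½) ⇒ n = E/(ℏω) − ½ = 35.7/6.49 − 0.5 = 5.001 → n = 5.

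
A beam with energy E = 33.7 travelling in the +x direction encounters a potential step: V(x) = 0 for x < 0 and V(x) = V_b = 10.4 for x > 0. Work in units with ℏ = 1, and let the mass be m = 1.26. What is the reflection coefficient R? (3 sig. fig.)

The wavenumbers are k₁ = √(2mE)/ℏ = 9.215 on the left and k₂ = √(2m(E − V_b))/ℏ = 7.663 on the right.
Matching ψ and ψ′ at x = 0 gives r = (k₁ − k₂)/(k₁ + k₂), so R = r² = 0.008464 and T = 1 − R = 0.9915.

R = 0.00846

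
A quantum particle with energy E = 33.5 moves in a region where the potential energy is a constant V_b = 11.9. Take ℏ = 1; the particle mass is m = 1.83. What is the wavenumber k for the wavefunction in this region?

With E > V_b the solution is oscillatory, ψ ∝ e^{±ikx} with k = √(2m(E − V_b))/ℏ.
k = √(2 × 1.83 × 21.6) = 8.891.

k = 8.89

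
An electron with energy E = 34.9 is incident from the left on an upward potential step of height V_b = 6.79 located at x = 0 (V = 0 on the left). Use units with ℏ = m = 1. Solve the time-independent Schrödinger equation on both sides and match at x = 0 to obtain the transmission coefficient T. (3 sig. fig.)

The wavenumbers are k₁ = √(2mE)/ℏ = 8.355 on the left and k₂ = √(2m(E − V_b))/ℏ = 7.498 on the right.
Matching ψ and ψ′ at x = 0 gives r = (k₁ − k₂)/(k₁ + k₂), so R = r² = 0.002920 and T = 1 − R = 0.9971.

T = 0.997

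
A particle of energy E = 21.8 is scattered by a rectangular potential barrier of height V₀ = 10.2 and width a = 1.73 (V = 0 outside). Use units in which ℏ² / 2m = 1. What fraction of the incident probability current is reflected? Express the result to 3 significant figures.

R = 0.0147

E > V₀: inside the barrier k₂ = √(2m(E − V₀))/ℏ = 3.406, k₂a = 5.892.
T = [1 + V₀² sin²(k₂a) / (4E(E − V₀))]⁻¹ = 1/1.015 = 0.985.
R = 1 − T = 0.0147.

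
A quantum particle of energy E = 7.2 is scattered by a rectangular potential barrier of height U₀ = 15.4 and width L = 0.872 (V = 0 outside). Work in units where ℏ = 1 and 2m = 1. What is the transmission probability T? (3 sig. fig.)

Since E < U₀ the interior solution is evanescent with decay constant κ = √(2m(U₀ − E))/ℏ = 2.864.
κL = 2.497, sinh(κL) = 6.032.
The exact tunnelling result is T⁻¹ = 1 + U₀² sinh²(κL) / [4E(U₀ − E)] = 37.54, so T = 0.0266.

T = 0.0266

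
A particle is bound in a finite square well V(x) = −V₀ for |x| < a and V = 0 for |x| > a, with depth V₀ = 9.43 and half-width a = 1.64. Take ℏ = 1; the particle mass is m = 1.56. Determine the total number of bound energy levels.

N = 6

The dimensionless depth is z₀ = a√(2mV₀)/ℏ = 1.64 × √(29.42) = 8.896.
A new bound state (alternating even/odd) appears each time z₀ passes a multiple of π/2, so N = ⌊2z₀/π⌋ + 1 = ⌊5.663⌋ + 1 = 6.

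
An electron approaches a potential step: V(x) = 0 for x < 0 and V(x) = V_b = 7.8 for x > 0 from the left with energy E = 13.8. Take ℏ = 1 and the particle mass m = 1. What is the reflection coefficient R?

R = 0.0421

The wavenumbers are k₁ = √(2mE)/ℏ = 5.254 on the left and k₂ = √(2m(E − V_b))/ℏ = 3.464 on the right.
Continuity of ψ and ψ′ at the step yields the reflection amplitude r = (k₁ − k₂)/(k₁ + k₂) = 0.2053; thus R = |r|² = 0.04214, T = 0.9579.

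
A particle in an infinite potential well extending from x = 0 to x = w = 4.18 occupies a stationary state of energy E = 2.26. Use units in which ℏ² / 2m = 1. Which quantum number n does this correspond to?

n = 2

From E_n = n²π²ℏ²/(2mw²) invert to n = √(2mw²E)/(πℏ).
n = (4.18/π) × √(2 × 0.5 × 2.26) = 2.000 → n = 2.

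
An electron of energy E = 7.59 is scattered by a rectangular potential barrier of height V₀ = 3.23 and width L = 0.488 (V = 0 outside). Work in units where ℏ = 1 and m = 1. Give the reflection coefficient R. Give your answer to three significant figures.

R = 0.0719

Above the barrier the interior wavenumber is k₂ = √(2m(E − V₀))/ℏ = 2.953, giving phase k₂L = 1.441.
Matching at both interfaces gives T⁻¹ = 1 + V₀² sin²(k₂L) / [4E(E − V₀)] = 1.077, hence T = 0.928.
R = 1 − T = 0.0719.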